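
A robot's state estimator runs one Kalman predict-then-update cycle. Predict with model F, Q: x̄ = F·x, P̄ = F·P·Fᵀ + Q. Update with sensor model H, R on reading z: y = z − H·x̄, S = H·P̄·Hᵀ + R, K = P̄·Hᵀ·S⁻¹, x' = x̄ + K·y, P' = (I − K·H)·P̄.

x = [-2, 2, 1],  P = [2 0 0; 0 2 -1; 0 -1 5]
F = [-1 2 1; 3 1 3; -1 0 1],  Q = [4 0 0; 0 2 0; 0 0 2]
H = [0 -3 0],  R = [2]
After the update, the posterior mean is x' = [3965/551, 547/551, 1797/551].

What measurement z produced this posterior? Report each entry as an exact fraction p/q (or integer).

z = [-3]

x̄ = F·x = [7, -1, 3]
P̄ = F·P·Fᵀ + Q = [15 6 5; 6 61 8; 5 8 9]
S = H·P̄·Hᵀ + R = [551]
K = P̄·Hᵀ·S⁻¹ = [-18/551; -183/551; -24/551]
x' − x̄ = [108/551, 1098/551, 144/551] = K·y
y = (KᵀK)⁻¹·Kᵀ·(x' − x̄) = [-6]
z = y + H·x̄ = [-6] + [3] = [-3]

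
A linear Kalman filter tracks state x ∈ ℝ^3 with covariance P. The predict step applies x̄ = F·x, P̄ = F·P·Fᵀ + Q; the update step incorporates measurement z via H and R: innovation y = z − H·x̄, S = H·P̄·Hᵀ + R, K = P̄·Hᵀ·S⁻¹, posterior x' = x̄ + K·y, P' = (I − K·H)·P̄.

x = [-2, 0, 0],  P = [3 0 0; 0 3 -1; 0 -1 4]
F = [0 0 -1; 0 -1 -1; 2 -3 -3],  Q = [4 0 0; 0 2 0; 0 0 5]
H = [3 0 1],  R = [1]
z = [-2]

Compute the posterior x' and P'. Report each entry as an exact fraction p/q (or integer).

x̄ = F·x = [0, 0, -4]
P̄ = F·P·Fᵀ + Q = [8 3 9; 3 7 15; 9 15 62]
y = z − H·x̄ = [2]
S = H·P̄·Hᵀ + R = [189]
K = P̄·Hᵀ·S⁻¹ = [11/63; 8/63; 89/189]
x' = x̄ + K·y = [22/63, 16/63, -578/189]
P' = (I − K·H)·P̄ = [47/21 -25/21 -412/63; -25/21 83/21 233/63; -412/63 233/63 3797/189]

x' = [22/63, 16/63, -578/189]
P' = [47/21 -25/21 -412/63; -25/21 83/21 233/63; -412/63 233/63 3797/189]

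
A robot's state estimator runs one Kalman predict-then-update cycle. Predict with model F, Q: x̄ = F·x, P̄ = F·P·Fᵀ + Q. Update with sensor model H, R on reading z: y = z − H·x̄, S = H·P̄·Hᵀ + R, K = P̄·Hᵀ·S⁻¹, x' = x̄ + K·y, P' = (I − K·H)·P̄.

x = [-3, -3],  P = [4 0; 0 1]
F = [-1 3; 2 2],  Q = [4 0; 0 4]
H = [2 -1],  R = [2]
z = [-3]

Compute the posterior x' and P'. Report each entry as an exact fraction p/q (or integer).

x' = [-120/17, -190/17]
P' = [73/17 134/17; 134/17 832/51]

x̄ = F·x = [-6, -12]
P̄ = F·P·Fᵀ + Q = [17 -2; -2 24]
y = z − H·x̄ = [-3]
S = H·P̄·Hᵀ + R = [102]
K = P̄·Hᵀ·S⁻¹ = [6/17; -14/51]
x' = x̄ + K·y = [-120/17, -190/17]
P' = (I − K·H)·P̄ = [73/17 134/17; 134/17 832/51]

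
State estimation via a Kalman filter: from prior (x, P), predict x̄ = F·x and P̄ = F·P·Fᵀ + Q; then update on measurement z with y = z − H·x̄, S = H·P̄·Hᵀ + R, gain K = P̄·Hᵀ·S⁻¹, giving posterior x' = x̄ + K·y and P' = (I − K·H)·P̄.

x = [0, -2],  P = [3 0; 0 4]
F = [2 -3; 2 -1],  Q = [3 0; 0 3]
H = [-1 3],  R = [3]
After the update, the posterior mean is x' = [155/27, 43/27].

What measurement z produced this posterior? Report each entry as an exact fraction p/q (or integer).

x̄ = F·x = [6, 2]
P̄ = F·P·Fᵀ + Q = [51 24; 24 19]
S = H·P̄·Hᵀ + R = [81]
K = P̄·Hᵀ·S⁻¹ = [7/27; 11/27]
x' − x̄ = [-7/27, -11/27] = K·y
y = (KᵀK)⁻¹·Kᵀ·(x' − x̄) = [-1]
z = y + H·x̄ = [-1] + [0] = [-1]

z = [-1]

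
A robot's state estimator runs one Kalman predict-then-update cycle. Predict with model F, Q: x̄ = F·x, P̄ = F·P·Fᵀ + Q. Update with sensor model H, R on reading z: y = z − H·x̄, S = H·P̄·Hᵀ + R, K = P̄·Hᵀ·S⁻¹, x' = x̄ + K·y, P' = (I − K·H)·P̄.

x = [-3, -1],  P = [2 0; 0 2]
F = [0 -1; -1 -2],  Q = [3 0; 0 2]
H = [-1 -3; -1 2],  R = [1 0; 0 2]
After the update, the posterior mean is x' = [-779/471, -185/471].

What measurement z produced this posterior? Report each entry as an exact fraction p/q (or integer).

x̄ = F·x = [1, 5]
P̄ = F·P·Fᵀ + Q = [5 4; 4 12]
S = H·P̄·Hᵀ + R = [138 -63; -63 39]
K = P̄·Hᵀ·S⁻¹ = [-158/471 -73/157; -100/471 80/471]
x' − x̄ = [-1250/471, -2540/471] = K·y
y = (KᵀK)⁻¹·Kᵀ·(x' − x̄) = [19, -8]
z = y + H·x̄ = [19, -8] + [-16, 9] = [3, 1]

z = [3, 1]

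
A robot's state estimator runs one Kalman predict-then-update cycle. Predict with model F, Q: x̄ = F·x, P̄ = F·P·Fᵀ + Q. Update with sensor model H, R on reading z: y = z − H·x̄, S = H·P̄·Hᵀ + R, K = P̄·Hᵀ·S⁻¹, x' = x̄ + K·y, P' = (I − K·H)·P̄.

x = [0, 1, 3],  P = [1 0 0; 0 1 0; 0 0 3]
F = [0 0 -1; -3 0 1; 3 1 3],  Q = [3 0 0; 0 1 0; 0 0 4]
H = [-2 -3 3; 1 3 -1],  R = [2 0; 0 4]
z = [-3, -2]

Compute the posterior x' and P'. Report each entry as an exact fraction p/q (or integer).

x' = [1481/2101, -2118/2101, -8945/6303]
P' = [6354/2101 -1920/2101 2126/2101; -1920/2101 2455/2101 1407/2101; 2126/2101 1407/2101 10171/6303]

x̄ = F·x = [-3, 3, 10]
P̄ = F·P·Fᵀ + Q = [6 -3 -9; -3 13 0; -9 0 41]
y = z − H·x̄ = [-30, 2]
S = H·P̄·Hᵀ + R = [584 -270; -270 168]
K = P̄·Hᵀ·S⁻¹ = [-285/2101 -383/2101; 348/2101 2019/4202; 849/2101 4435/12606]
x' = x̄ + K·y = [1481/2101, -2118/2101, -8945/6303]
P' = (I − K·H)·P̄ = [6354/2101 -1920/2101 2126/2101; -1920/2101 2455/2101 1407/2101; 2126/2101 1407/2101 10171/6303]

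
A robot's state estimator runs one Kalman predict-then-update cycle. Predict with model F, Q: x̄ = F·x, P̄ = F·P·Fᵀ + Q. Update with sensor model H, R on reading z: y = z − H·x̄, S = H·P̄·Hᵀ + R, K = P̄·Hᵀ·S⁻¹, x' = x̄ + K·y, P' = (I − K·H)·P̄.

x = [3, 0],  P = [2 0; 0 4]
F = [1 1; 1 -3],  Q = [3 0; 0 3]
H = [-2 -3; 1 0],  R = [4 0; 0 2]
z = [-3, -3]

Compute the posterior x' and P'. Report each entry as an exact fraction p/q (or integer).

x̄ = F·x = [3, 3]
P̄ = F·P·Fᵀ + Q = [9 -10; -10 41]
y = z − H·x̄ = [12, -6]
S = H·P̄·Hᵀ + R = [289 12; 12 11]
K = P̄·Hᵀ·S⁻¹ = [24/3035 2457/3035; -1013/3035 -1654/3035]
x' = x̄ + K·y = [-5349/3035, 6873/3035]
P' = (I − K·H)·P̄ = [4914/3035 -3308/3035; -3308/3035 3556/3035]

x' = [-5349/3035, 6873/3035]
P' = [4914/3035 -3308/3035; -3308/3035 3556/3035]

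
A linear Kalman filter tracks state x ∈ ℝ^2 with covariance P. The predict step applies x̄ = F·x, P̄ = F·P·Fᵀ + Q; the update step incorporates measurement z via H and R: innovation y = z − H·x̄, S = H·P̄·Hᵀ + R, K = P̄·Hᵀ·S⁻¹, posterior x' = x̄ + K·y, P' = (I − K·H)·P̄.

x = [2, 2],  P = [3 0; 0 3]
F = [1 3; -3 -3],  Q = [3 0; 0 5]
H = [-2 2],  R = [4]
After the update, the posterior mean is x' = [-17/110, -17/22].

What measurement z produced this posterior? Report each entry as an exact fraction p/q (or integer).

x̄ = F·x = [8, -12]
P̄ = F·P·Fᵀ + Q = [33 -36; -36 59]
S = H·P̄·Hᵀ + R = [660]
K = P̄·Hᵀ·S⁻¹ = [-23/110; 19/66]
x' − x̄ = [-897/110, 247/22] = K·y
y = (KᵀK)⁻¹·Kᵀ·(x' − x̄) = [39]
z = y + H·x̄ = [39] + [-40] = [-1]

z = [-1]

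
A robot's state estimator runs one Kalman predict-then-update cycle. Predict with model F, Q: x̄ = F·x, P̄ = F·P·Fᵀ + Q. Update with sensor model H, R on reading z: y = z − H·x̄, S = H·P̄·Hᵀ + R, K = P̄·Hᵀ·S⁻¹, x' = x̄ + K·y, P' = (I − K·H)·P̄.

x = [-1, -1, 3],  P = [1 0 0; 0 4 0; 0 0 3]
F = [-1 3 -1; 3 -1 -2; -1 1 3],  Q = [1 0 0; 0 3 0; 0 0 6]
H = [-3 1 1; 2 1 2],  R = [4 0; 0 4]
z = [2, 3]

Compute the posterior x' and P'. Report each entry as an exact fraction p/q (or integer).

x̄ = F·x = [-5, -8, 9]
P̄ = F·P·Fᵀ + Q = [41 -9 4; -9 28 -25; 4 -25 38]
y = z − H·x̄ = [-14, 3]
S = H·P̄·Hᵀ + R = [419 -224; -224 244]
K = P̄·Hᵀ·S⁻¹ = [-3272/13015 5267/52060; -82/2603 -502/2603; 673/2603 4989/10412]
x' = x̄ + K·y = [-61267/52060, -21182/2603, 70987/10412]
P' = (I − K·H)·P̄ = [32569/52060 6739/2603 -17885/10412; 6739/2603 55264/2603 -35375/2603; -17885/10412 -35375/2603 98613/10412]

x' = [-61267/52060, -21182/2603, 70987/10412]
P' = [32569/52060 6739/2603 -17885/10412; 6739/2603 55264/2603 -35375/2603; -17885/10412 -35375/2603 98613/10412]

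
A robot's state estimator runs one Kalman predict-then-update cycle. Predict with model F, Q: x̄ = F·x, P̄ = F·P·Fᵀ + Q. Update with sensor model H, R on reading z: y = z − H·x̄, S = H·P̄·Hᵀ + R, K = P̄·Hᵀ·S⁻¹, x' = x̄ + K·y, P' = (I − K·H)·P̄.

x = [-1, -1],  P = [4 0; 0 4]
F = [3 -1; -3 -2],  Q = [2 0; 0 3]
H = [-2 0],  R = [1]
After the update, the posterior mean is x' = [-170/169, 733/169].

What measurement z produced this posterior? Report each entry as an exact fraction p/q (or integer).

x̄ = F·x = [-2, 5]
P̄ = F·P·Fᵀ + Q = [42 -28; -28 55]
S = H·P̄·Hᵀ + R = [169]
K = P̄·Hᵀ·S⁻¹ = [-84/169; 56/169]
x' − x̄ = [168/169, -112/169] = K·y
y = (KᵀK)⁻¹·Kᵀ·(x' − x̄) = [-2]
z = y + H·x̄ = [-2] + [4] = [2]

z = [2]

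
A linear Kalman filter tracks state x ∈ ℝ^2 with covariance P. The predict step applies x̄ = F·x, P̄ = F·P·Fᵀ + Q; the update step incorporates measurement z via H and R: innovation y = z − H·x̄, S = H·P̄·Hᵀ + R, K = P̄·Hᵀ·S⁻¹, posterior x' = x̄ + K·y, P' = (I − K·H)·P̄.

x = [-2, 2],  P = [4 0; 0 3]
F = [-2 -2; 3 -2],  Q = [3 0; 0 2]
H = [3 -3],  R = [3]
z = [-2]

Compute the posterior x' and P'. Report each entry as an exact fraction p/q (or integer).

x̄ = F·x = [0, -10]
P̄ = F·P·Fᵀ + Q = [31 -12; -12 50]
y = z − H·x̄ = [-32]
S = H·P̄·Hᵀ + R = [948]
K = P̄·Hᵀ·S⁻¹ = [43/316; -31/158]
x' = x̄ + K·y = [-344/79, -294/79]
P' = (I − K·H)·P̄ = [4249/316 2103/158; 2103/158 1067/79]

x' = [-344/79, -294/79]
P' = [4249/316 2103/158; 2103/158 1067/79]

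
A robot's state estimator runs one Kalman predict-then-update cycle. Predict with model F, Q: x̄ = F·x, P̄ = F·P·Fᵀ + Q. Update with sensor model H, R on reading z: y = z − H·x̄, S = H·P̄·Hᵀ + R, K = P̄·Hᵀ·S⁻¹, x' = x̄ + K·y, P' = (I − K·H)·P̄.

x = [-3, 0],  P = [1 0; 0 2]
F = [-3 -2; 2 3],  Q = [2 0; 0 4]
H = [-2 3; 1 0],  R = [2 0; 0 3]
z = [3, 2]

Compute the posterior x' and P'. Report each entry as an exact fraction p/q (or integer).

x' = [1657/788, 1857/788]
P' = [294/197 369/394; 369/394 317/394]

x̄ = F·x = [9, -6]
P̄ = F·P·Fᵀ + Q = [19 -18; -18 26]
y = z − H·x̄ = [39, -7]
S = H·P̄·Hᵀ + R = [528 -92; -92 22]
K = P̄·Hᵀ·S⁻¹ = [-69/788 98/197; 213/788 123/394]
x' = x̄ + K·y = [1657/788, 1857/788]
P' = (I − K·H)·P̄ = [294/197 369/394; 369/394 317/394]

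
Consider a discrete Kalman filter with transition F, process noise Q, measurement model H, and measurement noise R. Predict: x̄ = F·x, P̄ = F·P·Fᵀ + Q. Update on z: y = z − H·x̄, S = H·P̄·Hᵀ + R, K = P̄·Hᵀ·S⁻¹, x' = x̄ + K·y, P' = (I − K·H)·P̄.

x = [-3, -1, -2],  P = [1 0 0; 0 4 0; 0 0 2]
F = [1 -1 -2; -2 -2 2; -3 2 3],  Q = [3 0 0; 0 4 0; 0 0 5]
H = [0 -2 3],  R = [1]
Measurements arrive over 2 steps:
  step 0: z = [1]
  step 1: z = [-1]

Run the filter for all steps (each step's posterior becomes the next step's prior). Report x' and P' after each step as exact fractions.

step 0: x' = [228/179, 600/179, 459/179], P' = [4367/537 -4844/537 -3251/537; -4844/537 13820/537 9194/537; -3251/537 9194/537 6176/537]
step 1: x' = [4870/170801, -769178/170801, -569333/170801], P' = [16752690/3245219 -507208/170801 -6615658/3245219; -507208/170801 4142540/170801 2762222/170801; -6615658/3245219 2762222/170801 35355362/3245219]

step 0: x̄ = F·x = [2, 4, 1]
step 0: P̄ = F·P·Fᵀ + Q = [16 -2 -23; -2 32 2; -23 2 48]
step 0: y = z − H·x̄ = [6]
step 0: S = H·P̄·Hᵀ + R = [537]
step 0: K = P̄·Hᵀ·S⁻¹ = [-65/537; -58/537; 140/537]
step 0: x' = x̄ + K·y = [228/179, 600/179, 459/179]
step 0: P' = (I − K·H)·P̄ = [4367/537 -4844/537 -3251/537; -4844/537 13820/537 9194/537; -3251/537 9194/537 6176/537]
step 1: x̄ = F·x = [-1290/179, -738/179, 1893/179]
step 1: P̄ = F·P·Fᵀ + Q = [103970/537 -6916/537 -195634/537; -6916/537 13304/537 18914/537; -195634/537 18914/537 379826/537]
step 1: y = z − H·x̄ = [-7334/179]
step 1: S = H·P̄·Hᵀ + R = [3245219/537]
step 1: K = P̄·Hᵀ·S⁻¹ = [-573070/3245219; 1586/170801; 1101650/3245219]
step 1: x' = x̄ + K·y = [4870/170801, -769178/170801, -569333/170801]
step 1: P' = (I − K·H)·P̄ = [16752690/3245219 -507208/170801 -6615658/3245219; -507208/170801 4142540/170801 2762222/170801; -6615658/3245219 2762222/170801 35355362/3245219]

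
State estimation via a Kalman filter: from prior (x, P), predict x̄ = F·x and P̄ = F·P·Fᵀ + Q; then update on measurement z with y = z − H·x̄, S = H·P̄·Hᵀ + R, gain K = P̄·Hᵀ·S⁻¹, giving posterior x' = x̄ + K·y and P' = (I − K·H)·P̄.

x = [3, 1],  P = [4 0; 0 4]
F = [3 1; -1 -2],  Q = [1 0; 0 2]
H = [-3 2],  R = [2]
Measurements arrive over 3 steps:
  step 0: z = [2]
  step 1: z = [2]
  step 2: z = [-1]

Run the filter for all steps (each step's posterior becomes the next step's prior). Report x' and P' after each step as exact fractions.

step 0: x̄ = F·x = [10, -5]
step 0: P̄ = F·P·Fᵀ + Q = [41 -20; -20 22]
step 0: y = z − H·x̄ = [42]
step 0: S = H·P̄·Hᵀ + R = [699]
step 0: K = P̄·Hᵀ·S⁻¹ = [-163/699; 104/699]
step 0: x' = x̄ + K·y = [48/233, 291/233]
step 0: P' = (I − K·H)·P̄ = [2090/699 2972/699; 2972/699 4562/699]
step 1: x̄ = F·x = [435/233, -630/233]
step 1: P̄ = F·P·Fᵀ + Q = [41903/699 -12066/233; -12066/233 11208/233]
step 1: y = z − H·x̄ = [3031/233]
step 1: S = H·P̄·Hᵀ + R = [315799/233]
step 1: K = P̄·Hᵀ·S⁻¹ = [-66035/315799; 58614/315799]
step 1: x' = x̄ + K·y = [-269440/315799, -91392/315799]
step 1: P' = (I − K·H)·P̄ = [648334/947397 258132/315799; 258132/315799 445812/315799]
step 2: x̄ = F·x = [-81792/28709, 452224/315799]
step 2: P̄ = F·P·Fᵀ + Q = [386855/28709 -304262/28709; -304262/28709 10990456/947397]
step 2: y = z − H·x̄ = [-3919383/315799]
step 2: S = H·P̄·Hᵀ + R = [281240305/947397]
step 2: K = P̄·Hᵀ·S⁻¹ = [-58379937/281240305; 10420570/56248061]
step 2: x' = x̄ + K·y = [-76700511/281240305, -48782554/56248061]
step 2: P' = (I − K·H)·P̄ = [192271198/281240305 46005372/56248061; 46005372/56248061 79428628/56248061]

step 0: x' = [48/233, 291/233], P' = [2090/699 2972/699; 2972/699 4562/699]
step 1: x' = [-269440/315799, -91392/315799], P' = [648334/947397 258132/315799; 258132/315799 445812/315799]
step 2: x' = [-76700511/281240305, -48782554/56248061], P' = [192271198/281240305 46005372/56248061; 46005372/56248061 79428628/56248061]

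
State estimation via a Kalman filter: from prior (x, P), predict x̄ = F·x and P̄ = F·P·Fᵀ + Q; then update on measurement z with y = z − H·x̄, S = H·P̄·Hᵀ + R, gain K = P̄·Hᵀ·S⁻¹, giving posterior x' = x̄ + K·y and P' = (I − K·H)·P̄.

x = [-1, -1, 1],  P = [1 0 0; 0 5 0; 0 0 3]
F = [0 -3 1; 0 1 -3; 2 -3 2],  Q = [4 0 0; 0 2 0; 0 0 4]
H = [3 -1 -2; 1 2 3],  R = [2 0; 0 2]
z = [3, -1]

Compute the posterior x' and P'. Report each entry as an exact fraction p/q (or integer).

x' = [1505/1726, -16087/6904, 4003/4315]
P' = [373/863 -1972/863 1297/863; -1972/863 81963/3452 -13023/863; 1297/863 -13023/863 42091/4315]

x̄ = F·x = [4, -4, 3]
P̄ = F·P·Fᵀ + Q = [52 -24 51; -24 34 -33; 51 -33 65]
y = z − H·x̄ = [-7, -6]
S = H·P̄·Hᵀ + R = [164 166; 166 589]
K = P̄·Hᵀ·S⁻¹ = [497/1726 160/863; -1443/6904 -119/3452; 194/4315 1264/4315]
x' = x̄ + K·y = [1505/1726, -16087/6904, 4003/4315]
P' = (I − K·H)·P̄ = [373/863 -1972/863 1297/863; -1972/863 81963/3452 -13023/863; 1297/863 -13023/863 42091/4315]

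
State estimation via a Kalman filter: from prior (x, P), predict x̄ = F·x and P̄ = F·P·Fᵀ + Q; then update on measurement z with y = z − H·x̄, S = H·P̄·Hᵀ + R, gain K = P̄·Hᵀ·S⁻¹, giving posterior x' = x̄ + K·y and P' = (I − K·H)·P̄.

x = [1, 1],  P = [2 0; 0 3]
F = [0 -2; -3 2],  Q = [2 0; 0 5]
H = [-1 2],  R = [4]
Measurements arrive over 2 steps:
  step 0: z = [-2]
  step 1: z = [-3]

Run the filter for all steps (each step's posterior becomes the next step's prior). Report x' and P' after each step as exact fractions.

step 0: x̄ = F·x = [-2, -1]
step 0: P̄ = F·P·Fᵀ + Q = [14 -12; -12 35]
step 0: y = z − H·x̄ = [-2]
step 0: S = H·P̄·Hᵀ + R = [206]
step 0: K = P̄·Hᵀ·S⁻¹ = [-19/103; 41/103]
step 0: x' = x̄ + K·y = [-168/103, -185/103]
step 0: P' = (I − K·H)·P̄ = [720/103 322/103; 322/103 243/103]
step 1: x̄ = F·x = [370/103, 134/103]
step 1: P̄ = F·P·Fᵀ + Q = [1178/103 960/103; 960/103 4103/103]
step 1: y = z − H·x̄ = [-207/103]
step 1: S = H·P̄·Hᵀ + R = [14162/103]
step 1: K = P̄·Hᵀ·S⁻¹ = [371/7081; 3623/7081]
step 1: x' = x̄ + K·y = [24691/7081, 1931/7081]
step 1: P' = (I − K·H)·P̄ = [78312/7081 39898/7081; 39898/7081 27195/7081]

step 0: x' = [-168/103, -185/103], P' = [720/103 322/103; 322/103 243/103]
step 1: x' = [24691/7081, 1931/7081], P' = [78312/7081 39898/7081; 39898/7081 27195/7081]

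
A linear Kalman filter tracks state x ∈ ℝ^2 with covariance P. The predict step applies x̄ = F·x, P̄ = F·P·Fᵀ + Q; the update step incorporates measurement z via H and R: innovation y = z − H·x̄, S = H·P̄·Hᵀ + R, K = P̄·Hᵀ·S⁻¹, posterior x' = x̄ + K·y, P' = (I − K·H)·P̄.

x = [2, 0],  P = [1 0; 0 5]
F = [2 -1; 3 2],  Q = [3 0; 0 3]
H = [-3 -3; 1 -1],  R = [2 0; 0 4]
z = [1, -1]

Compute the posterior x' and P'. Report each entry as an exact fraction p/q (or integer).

x' = [-96/229, 297/1832]
P' = [220/229 -196/229; -196/229 445/458]

x̄ = F·x = [4, 6]
P̄ = F·P·Fᵀ + Q = [12 -4; -4 32]
y = z − H·x̄ = [31, 1]
S = H·P̄·Hᵀ + R = [326 60; 60 56]
K = P̄·Hᵀ·S⁻¹ = [-36/229 104/229; -159/916 -837/1832]
x' = x̄ + K·y = [-96/229, 297/1832]
P' = (I − K·H)·P̄ = [220/229 -196/229; -196/229 445/458]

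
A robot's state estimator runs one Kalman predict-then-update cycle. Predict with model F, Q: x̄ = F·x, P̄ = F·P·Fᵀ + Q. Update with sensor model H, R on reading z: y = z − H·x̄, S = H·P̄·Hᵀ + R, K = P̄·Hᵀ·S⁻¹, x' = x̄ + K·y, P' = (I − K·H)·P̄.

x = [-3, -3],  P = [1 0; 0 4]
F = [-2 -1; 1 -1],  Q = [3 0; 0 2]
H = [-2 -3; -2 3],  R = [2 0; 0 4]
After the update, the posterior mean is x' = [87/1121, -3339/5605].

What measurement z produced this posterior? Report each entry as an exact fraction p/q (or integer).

z = [2, -1]

x̄ = F·x = [9, 0]
P̄ = F·P·Fᵀ + Q = [11 2; 2 7]
S = H·P̄·Hᵀ + R = [133 -19; -19 87]
K = P̄·Hᵀ·S⁻¹ = [-274/1121 -14/59; -926/5605 47/295]
x' − x̄ = [-10002/1121, -3339/5605] = K·y
y = (KᵀK)⁻¹·Kᵀ·(x' − x̄) = [20, 17]
z = y + H·x̄ = [20, 17] + [-18, -18] = [2, -1]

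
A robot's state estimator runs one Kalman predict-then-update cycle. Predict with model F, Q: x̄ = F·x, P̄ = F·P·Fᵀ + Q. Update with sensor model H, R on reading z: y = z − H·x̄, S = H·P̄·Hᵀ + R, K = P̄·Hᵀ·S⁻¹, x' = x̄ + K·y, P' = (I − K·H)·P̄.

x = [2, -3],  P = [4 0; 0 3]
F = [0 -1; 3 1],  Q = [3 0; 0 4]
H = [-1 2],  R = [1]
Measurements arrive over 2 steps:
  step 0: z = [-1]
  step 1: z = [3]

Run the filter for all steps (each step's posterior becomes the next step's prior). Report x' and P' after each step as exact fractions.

step 0: x̄ = F·x = [3, 3]
step 0: P̄ = F·P·Fᵀ + Q = [6 -3; -3 43]
step 0: y = z − H·x̄ = [-4]
step 0: S = H·P̄·Hᵀ + R = [191]
step 0: K = P̄·Hᵀ·S⁻¹ = [-12/191; 89/191]
step 0: x' = x̄ + K·y = [621/191, 217/191]
step 0: P' = (I − K·H)·P̄ = [1002/191 495/191; 495/191 292/191]
step 1: x̄ = F·x = [-217/191, 2080/191]
step 1: P̄ = F·P·Fᵀ + Q = [865/191 -1777/191; -1777/191 13044/191]
step 1: y = z − H·x̄ = [-3804/191]
step 1: S = H·P̄·Hᵀ + R = [60340/191]
step 1: K = P̄·Hᵀ·S⁻¹ = [-4419/60340; 5573/12068]
step 1: x' = x̄ + K·y = [4864/15085, 5107/3017]
step 1: P' = (I − K·H)·P̄ = [171029/60340 16661/12068; 16661/12068 11117/12068]

step 0: x' = [621/191, 217/191], P' = [1002/191 495/191; 495/191 292/191]
step 1: x' = [4864/15085, 5107/3017], P' = [171029/60340 16661/12068; 16661/12068 11117/12068]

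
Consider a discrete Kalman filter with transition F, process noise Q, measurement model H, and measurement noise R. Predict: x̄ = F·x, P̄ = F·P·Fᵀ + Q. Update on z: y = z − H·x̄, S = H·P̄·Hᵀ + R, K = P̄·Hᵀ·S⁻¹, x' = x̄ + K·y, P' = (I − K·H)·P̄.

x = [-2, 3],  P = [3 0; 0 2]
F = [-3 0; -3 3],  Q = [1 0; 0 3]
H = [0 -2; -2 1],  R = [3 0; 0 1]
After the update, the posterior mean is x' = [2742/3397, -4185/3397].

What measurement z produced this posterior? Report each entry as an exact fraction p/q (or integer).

x̄ = F·x = [6, 15]
P̄ = F·P·Fᵀ + Q = [28 27; 27 48]
S = H·P̄·Hᵀ + R = [195 12; 12 53]
K = P̄·Hᵀ·S⁻¹ = [-838/3397 -1669/3397; -1672/3397 -6/3397]
x' − x̄ = [-17640/3397, -55140/3397] = K·y
y = (KᵀK)⁻¹·Kᵀ·(x' − x̄) = [33, -6]
z = y + H·x̄ = [33, -6] + [-30, 3] = [3, -3]

z = [3, -3]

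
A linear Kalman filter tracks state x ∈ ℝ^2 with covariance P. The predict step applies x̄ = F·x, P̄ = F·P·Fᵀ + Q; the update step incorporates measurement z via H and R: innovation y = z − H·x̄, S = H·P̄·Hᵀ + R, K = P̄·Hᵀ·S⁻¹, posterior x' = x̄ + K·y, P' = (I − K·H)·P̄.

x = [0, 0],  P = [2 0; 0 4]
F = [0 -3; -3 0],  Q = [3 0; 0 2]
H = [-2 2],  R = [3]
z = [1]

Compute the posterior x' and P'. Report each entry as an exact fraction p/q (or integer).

x' = [-78/239, 40/239]
P' = [3237/239 3120/239; 3120/239 3180/239]

x̄ = F·x = [0, 0]
P̄ = F·P·Fᵀ + Q = [39 0; 0 20]
y = z − H·x̄ = [1]
S = H·P̄·Hᵀ + R = [239]
K = P̄·Hᵀ·S⁻¹ = [-78/239; 40/239]
x' = x̄ + K·y = [-78/239, 40/239]
P' = (I − K·H)·P̄ = [3237/239 3120/239; 3120/239 3180/239]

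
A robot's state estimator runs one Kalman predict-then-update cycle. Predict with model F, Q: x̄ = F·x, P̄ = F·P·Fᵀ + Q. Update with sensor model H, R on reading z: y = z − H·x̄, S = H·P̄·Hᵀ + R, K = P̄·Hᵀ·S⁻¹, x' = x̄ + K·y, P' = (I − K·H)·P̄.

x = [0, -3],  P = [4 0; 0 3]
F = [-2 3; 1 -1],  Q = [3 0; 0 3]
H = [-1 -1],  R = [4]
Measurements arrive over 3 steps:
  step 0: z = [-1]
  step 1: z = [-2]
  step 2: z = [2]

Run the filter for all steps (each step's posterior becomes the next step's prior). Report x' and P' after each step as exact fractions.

step 0: x' = [-31/26, 29/26], P' = [355/26 -239/26; -239/26 211/26]
step 1: x' = [8536/2415, -1186/805], P' = [47671/2415 -10921/805; -10921/805 9033/805]
step 2: x' = [-1360146/311269, 694320/311269], P' = [6356164/311269 -4378076/311269; -4378076/311269 3606424/311269]

step 0: x̄ = F·x = [-9, 3]
step 0: P̄ = F·P·Fᵀ + Q = [46 -17; -17 10]
step 0: y = z − H·x̄ = [-7]
step 0: S = H·P̄·Hᵀ + R = [26]
step 0: K = P̄·Hᵀ·S⁻¹ = [-29/26; 7/26]
step 0: x' = x̄ + K·y = [-31/26, 29/26]
step 0: P' = (I − K·H)·P̄ = [355/26 -239/26; -239/26 211/26]
step 1: x̄ = F·x = [149/26, -30/13]
step 1: P̄ = F·P·Fᵀ + Q = [6265/26 -1269/13; -1269/13 561/13]
step 1: y = z − H·x̄ = [37/26]
step 1: S = H·P̄·Hᵀ + R = [2415/26]
step 1: K = P̄·Hᵀ·S⁻¹ = [-3727/2415; 472/805]
step 1: x' = x̄ + K·y = [8536/2415, -1186/805]
step 1: P' = (I − K·H)·P̄ = [47671/2415 -10921/805; -10921/805 9033/805]
step 2: x̄ = F·x = [-27746/2415, 12094/2415]
step 2: P̄ = F·P·Fᵀ + Q = [834976/2415 -340454/2415; -340454/2415 147541/2415]
step 2: y = z − H·x̄ = [-1546/345]
step 2: S = H·P̄·Hᵀ + R = [44467/345]
step 2: K = P̄·Hᵀ·S⁻¹ = [-70646/44467; 27559/44467]
step 2: x' = x̄ + K·y = [-1360146/311269, 694320/311269]
step 2: P' = (I − K·H)·P̄ = [6356164/311269 -4378076/311269; -4378076/311269 3606424/311269]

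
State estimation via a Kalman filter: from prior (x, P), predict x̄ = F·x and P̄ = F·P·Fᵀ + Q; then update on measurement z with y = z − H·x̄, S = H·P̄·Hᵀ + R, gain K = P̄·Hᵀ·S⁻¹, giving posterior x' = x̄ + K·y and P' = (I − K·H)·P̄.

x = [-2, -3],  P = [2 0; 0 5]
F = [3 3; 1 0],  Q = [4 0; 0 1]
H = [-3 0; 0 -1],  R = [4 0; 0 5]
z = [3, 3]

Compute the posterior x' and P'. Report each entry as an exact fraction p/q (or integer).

x̄ = F·x = [-15, -2]
P̄ = F·P·Fᵀ + Q = [67 6; 6 3]
y = z − H·x̄ = [-42, 1]
S = H·P̄·Hᵀ + R = [607 18; 18 8]
K = P̄·Hᵀ·S⁻¹ = [-375/1133 -6/1133; -45/2266 -1497/4532]
x' = x̄ + K·y = [-1251/1133, -6781/4532]
P' = (I − K·H)·P̄ = [500/1133 30/1133; 30/1133 7485/4532]

x' = [-1251/1133, -6781/4532]
P' = [500/1133 30/1133; 30/1133 7485/4532]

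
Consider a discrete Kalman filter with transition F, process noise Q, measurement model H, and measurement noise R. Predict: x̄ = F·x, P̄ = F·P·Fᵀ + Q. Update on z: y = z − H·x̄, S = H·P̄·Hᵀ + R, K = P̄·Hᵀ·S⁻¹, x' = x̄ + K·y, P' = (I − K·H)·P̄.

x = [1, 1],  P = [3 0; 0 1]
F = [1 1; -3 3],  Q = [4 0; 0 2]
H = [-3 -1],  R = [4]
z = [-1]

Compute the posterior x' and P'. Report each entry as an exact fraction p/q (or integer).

x' = [11/13, -50/39]
P' = [50/13 -138/13; -138/13 1282/39]

x̄ = F·x = [2, 0]
P̄ = F·P·Fᵀ + Q = [8 -6; -6 38]
y = z − H·x̄ = [5]
S = H·P̄·Hᵀ + R = [78]
K = P̄·Hᵀ·S⁻¹ = [-3/13; -10/39]
x' = x̄ + K·y = [11/13, -50/39]
P' = (I − K·H)·P̄ = [50/13 -138/13; -138/13 1282/39]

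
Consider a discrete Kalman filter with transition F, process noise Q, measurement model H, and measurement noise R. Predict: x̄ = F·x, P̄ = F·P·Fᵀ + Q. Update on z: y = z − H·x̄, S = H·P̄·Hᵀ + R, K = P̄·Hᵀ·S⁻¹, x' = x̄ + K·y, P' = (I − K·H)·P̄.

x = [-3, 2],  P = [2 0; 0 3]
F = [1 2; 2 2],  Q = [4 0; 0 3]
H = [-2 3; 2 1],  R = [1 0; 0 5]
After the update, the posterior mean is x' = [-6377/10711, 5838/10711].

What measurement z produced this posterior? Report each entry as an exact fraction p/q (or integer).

z = [3, -1]

x̄ = F·x = [1, -2]
P̄ = F·P·Fᵀ + Q = [18 16; 16 23]
S = H·P̄·Hᵀ + R = [88 61; 61 164]
K = P̄·Hᵀ·S⁻¹ = [-1204/10711 3844/10711; 2713/10711 2583/10711]
x' − x̄ = [-17088/10711, 27260/10711] = K·y
y = (KᵀK)⁻¹·Kᵀ·(x' − x̄) = [11, -1]
z = y + H·x̄ = [11, -1] + [-8, 0] = [3, -1]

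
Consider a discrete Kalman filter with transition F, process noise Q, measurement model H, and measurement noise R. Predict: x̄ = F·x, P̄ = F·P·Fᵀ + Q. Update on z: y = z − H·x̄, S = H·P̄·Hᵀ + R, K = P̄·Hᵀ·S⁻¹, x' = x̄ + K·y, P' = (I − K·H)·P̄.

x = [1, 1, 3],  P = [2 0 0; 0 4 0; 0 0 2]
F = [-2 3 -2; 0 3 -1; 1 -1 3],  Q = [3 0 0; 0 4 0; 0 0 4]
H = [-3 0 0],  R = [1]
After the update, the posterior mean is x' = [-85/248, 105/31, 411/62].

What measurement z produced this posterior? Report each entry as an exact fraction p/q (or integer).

z = [1]

x̄ = F·x = [-5, 0, 9]
P̄ = F·P·Fᵀ + Q = [55 40 -28; 40 42 -18; -28 -18 28]
S = H·P̄·Hᵀ + R = [496]
K = P̄·Hᵀ·S⁻¹ = [-165/496; -15/62; 21/124]
x' − x̄ = [1155/248, 105/31, -147/62] = K·y
y = (KᵀK)⁻¹·Kᵀ·(x' − x̄) = [-14]
z = y + H·x̄ = [-14] + [15] = [1]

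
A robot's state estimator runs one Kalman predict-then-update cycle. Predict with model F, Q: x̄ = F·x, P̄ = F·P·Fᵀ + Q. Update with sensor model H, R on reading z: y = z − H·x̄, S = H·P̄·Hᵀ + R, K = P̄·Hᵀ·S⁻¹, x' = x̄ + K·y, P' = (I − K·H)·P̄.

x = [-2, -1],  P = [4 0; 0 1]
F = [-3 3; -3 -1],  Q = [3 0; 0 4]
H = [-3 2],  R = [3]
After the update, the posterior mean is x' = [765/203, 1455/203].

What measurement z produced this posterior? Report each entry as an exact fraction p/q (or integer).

z = [3]

x̄ = F·x = [3, 7]
P̄ = F·P·Fᵀ + Q = [48 33; 33 41]
S = H·P̄·Hᵀ + R = [203]
K = P̄·Hᵀ·S⁻¹ = [-78/203; -17/203]
x' − x̄ = [156/203, 34/203] = K·y
y = (KᵀK)⁻¹·Kᵀ·(x' − x̄) = [-2]
z = y + H·x̄ = [-2] + [5] = [3]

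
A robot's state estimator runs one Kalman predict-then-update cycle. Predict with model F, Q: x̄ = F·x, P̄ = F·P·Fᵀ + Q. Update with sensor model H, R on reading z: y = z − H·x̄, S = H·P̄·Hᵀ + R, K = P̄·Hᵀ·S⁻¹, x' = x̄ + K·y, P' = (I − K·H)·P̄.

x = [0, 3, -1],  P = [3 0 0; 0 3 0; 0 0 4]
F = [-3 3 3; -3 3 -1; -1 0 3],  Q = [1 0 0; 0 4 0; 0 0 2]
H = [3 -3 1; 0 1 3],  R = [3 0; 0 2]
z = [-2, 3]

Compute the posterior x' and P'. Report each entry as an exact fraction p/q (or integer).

x' = [972768/153431, 1018447/153431, -183058/153431]
P' = [2247380/153431 2044149/153431 -631905/153431; 2044149/153431 1903034/153431 -580008/153431; -631905/153431 -580008/153431 208896/153431]

x̄ = F·x = [6, 10, -3]
P̄ = F·P·Fᵀ + Q = [91 42 45; 42 62 -3; 45 -3 41]
y = z − H·x̄ = [13, 2]
S = H·P̄·Hᵀ + R = [953 492; 492 415]
K = P̄·Hᵀ·S⁻¹ = [-7404/153431 74217/153431; -52221/153431 81505/153431; 17735/153431 23340/153431]
x' = x̄ + K·y = [972768/153431, 1018447/153431, -183058/153431]
P' = (I − K·H)·P̄ = [2247380/153431 2044149/153431 -631905/153431; 2044149/153431 1903034/153431 -580008/153431; -631905/153431 -580008/153431 208896/153431]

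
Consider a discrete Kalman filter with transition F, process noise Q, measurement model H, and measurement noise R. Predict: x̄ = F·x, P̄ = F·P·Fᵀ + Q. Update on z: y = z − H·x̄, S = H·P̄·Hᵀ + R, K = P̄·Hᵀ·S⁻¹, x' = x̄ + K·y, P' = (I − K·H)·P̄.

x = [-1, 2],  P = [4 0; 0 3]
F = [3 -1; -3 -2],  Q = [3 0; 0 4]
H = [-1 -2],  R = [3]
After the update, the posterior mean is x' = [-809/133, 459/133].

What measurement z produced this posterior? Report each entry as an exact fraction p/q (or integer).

z = [-1]

x̄ = F·x = [-5, -1]
P̄ = F·P·Fᵀ + Q = [42 -30; -30 52]
S = H·P̄·Hᵀ + R = [133]
K = P̄·Hᵀ·S⁻¹ = [18/133; -74/133]
x' − x̄ = [-144/133, 592/133] = K·y
y = (KᵀK)⁻¹·Kᵀ·(x' − x̄) = [-8]
z = y + H·x̄ = [-8] + [7] = [-1]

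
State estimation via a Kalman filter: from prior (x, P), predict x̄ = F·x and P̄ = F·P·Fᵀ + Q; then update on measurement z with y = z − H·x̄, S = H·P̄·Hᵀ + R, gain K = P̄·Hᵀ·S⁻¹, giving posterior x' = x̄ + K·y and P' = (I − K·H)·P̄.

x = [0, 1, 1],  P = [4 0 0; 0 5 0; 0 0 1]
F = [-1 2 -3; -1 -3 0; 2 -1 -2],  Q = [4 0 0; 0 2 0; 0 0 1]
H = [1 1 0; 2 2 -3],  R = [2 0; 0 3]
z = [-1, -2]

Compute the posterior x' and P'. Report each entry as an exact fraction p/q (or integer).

x̄ = F·x = [-1, -3, -3]
P̄ = F·P·Fᵀ + Q = [37 -26 -12; -26 51 7; -12 7 26]
y = z − H·x̄ = [3, -3]
S = H·P̄·Hᵀ + R = [38 87; 87 441]
K = P̄·Hᵀ·S⁻¹ = [-65/3063 1247/9189; 2834/3063 -1073/9189; 1817/3063 -2909/9189]
x' = x̄ + K·y = [-4505/3063, 386/3063, -829/3063]
P' = (I − K·H)·P̄ = [269812/9189 -270202/9189 -1507/9189; -270202/9189 287206/9189 12409/9189; -1507/9189 12409/9189 10177/9189]

x' = [-4505/3063, 386/3063, -829/3063]
P' = [269812/9189 -270202/9189 -1507/9189; -270202/9189 287206/9189 12409/9189; -1507/9189 12409/9189 10177/9189]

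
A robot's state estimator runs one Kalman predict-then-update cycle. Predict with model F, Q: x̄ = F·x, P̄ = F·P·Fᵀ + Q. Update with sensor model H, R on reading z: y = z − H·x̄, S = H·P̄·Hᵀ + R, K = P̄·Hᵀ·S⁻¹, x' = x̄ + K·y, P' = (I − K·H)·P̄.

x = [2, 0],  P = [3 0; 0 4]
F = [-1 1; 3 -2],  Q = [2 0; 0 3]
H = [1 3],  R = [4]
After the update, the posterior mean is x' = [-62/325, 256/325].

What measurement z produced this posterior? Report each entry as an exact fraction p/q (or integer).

x̄ = F·x = [-2, 6]
P̄ = F·P·Fᵀ + Q = [9 -17; -17 46]
S = H·P̄·Hᵀ + R = [325]
K = P̄·Hᵀ·S⁻¹ = [-42/325; 121/325]
x' − x̄ = [588/325, -1694/325] = K·y
y = (KᵀK)⁻¹·Kᵀ·(x' − x̄) = [-14]
z = y + H·x̄ = [-14] + [16] = [2]

z = [2]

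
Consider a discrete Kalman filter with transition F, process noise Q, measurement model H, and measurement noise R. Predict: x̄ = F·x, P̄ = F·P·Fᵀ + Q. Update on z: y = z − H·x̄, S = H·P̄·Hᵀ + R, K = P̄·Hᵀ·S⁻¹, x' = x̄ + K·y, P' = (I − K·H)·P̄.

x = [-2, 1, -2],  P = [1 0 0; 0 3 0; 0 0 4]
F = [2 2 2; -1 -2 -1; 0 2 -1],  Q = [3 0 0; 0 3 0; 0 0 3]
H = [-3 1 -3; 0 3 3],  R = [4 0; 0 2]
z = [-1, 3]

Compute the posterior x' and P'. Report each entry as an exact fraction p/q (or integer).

x' = [-90864/49819, -41350/49819, 8501/4529]
P' = [457102/149457 305428/149457 -29426/13587; 305428/149457 256768/149457 -22340/13587; -29426/13587 -22340/13587 24326/13587]

x̄ = F·x = [-6, 2, 4]
P̄ = F·P·Fᵀ + Q = [35 -22 4; -22 20 -8; 4 -8 19]
y = z − H·x̄ = [-9, -15]
S = H·P̄·Hᵀ + R = [762 99; 99 209]
K = P̄·Hᵀ·S⁻¹ = [-2155/13587 -9129/49819; 1766/13587 5514/49819; -1760/13587 993/4529]
x' = x̄ + K·y = [-90864/49819, -41350/49819, 8501/4529]
P' = (I − K·H)·P̄ = [457102/149457 305428/149457 -29426/13587; 305428/149457 256768/149457 -22340/13587; -29426/13587 -22340/13587 24326/13587]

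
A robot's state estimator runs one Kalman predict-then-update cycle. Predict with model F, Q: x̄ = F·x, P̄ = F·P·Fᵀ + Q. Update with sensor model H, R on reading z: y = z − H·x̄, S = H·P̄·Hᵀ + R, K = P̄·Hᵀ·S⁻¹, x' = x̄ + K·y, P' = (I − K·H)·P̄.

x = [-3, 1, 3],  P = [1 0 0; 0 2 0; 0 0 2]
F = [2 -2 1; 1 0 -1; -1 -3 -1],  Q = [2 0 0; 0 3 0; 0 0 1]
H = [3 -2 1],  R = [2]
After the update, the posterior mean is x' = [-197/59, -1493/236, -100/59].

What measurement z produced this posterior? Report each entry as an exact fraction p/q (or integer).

x̄ = F·x = [-5, -6, -3]
P̄ = F·P·Fᵀ + Q = [16 0 8; 0 6 1; 8 1 22]
S = H·P̄·Hᵀ + R = [236]
K = P̄·Hᵀ·S⁻¹ = [14/59; -11/236; 11/59]
x' − x̄ = [98/59, -77/236, 77/59] = K·y
y = (KᵀK)⁻¹·Kᵀ·(x' − x̄) = [7]
z = y + H·x̄ = [7] + [-6] = [1]

z = [1]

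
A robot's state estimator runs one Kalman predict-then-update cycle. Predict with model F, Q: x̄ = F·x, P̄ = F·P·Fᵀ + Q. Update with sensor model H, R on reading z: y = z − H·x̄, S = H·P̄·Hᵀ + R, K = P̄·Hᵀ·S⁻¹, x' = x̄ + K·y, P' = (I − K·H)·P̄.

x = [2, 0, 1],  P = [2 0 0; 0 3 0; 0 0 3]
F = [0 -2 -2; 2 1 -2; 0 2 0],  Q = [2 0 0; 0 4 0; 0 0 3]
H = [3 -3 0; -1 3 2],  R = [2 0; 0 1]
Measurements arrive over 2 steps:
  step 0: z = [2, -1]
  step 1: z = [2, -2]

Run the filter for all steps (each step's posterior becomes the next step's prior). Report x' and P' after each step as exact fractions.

step 0: x̄ = F·x = [-2, 2, 0]
step 0: P̄ = F·P·Fᵀ + Q = [26 6 -12; 6 27 6; -12 6 15]
step 0: y = z − H·x̄ = [14, -9]
step 0: S = H·P̄·Hᵀ + R = [371 -357; -357 414]
step 0: K = P̄·Hᵀ·S⁻¹ = [4472/8715 1364/3735; 79/415 466/1245; -104/2905 142/1245]
step 0: x' = x̄ + K·y = [2362/1245, 538/415, -634/415]
step 0: P' = (I − K·H)·P̄ = [180346/26145 8162/1245 -54052/8715; 8162/1245 2668/415 -2564/415; -54052/8715 -2564/415 18079/2905]
step 1: x̄ = F·x = [192/415, 10142/1245, 1076/415]
step 1: P̄ = F·P·Fᵀ + Q = [9246/2905 -15124/8715 -416/415; -15124/8715 4273876/26145 79424/1245; -416/415 79424/1245 11917/415]
step 1: y = z − H·x̄ = [10396/415, -12932/415]
step 1: S = H·P̄·Hᵀ + R = [4453644/2905 -5491518/2905; -5491518/2905 6885471/2905]
step 1: K = P̄·Hᵀ·S⁻¹ = [2473019/9727800 321617/1621300; -578884/10943775 2399728/10943775; 2783719/14591700 1879051/7295850]
step 1: x' = x̄ + K·y = [1579721/2431950, -14486/1215975, -265031/405325]
step 1: P' = (I − K·H)·P̄ = [7265081/4863900 4830556/3647925 -2773073/2431950; 4830556/3647925 44632772/32831325 -13870688/10943775; -2773073/2431950 -13870688/10943775 5325302/3647925]

step 0: x' = [2362/1245, 538/415, -634/415], P' = [180346/26145 8162/1245 -54052/8715; 8162/1245 2668/415 -2564/415; -54052/8715 -2564/415 18079/2905]
step 1: x' = [1579721/2431950, -14486/1215975, -265031/405325], P' = [7265081/4863900 4830556/3647925 -2773073/2431950; 4830556/3647925 44632772/32831325 -13870688/10943775; -2773073/2431950 -13870688/10943775 5325302/3647925]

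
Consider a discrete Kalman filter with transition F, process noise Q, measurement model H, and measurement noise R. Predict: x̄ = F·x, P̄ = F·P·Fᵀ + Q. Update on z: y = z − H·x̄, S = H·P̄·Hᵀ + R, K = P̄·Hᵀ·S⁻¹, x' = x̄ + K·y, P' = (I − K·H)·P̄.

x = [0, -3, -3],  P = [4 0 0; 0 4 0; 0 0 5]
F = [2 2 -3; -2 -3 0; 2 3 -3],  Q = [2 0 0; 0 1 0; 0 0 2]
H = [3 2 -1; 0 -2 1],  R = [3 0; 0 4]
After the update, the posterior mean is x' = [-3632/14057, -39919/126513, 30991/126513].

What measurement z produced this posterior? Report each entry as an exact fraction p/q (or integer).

z = [-2, 1]

x̄ = F·x = [3, 9, 0]
P̄ = F·P·Fᵀ + Q = [79 -40 85; -40 53 -52; 85 -52 99]
S = H·P̄·Hᵀ + R = [243 -24; -24 523]
K = P̄·Hᵀ·S⁻¹ = [4624/14057 4647/14057; 16082/126513 -12494/42171; 32068/126513 16859/42171]
x' − x̄ = [-45803/14057, -1178536/126513, 30991/126513] = K·y
y = (KᵀK)⁻¹·Kᵀ·(x' − x̄) = [-29, 19]
z = y + H·x̄ = [-29, 19] + [27, -18] = [-2, 1]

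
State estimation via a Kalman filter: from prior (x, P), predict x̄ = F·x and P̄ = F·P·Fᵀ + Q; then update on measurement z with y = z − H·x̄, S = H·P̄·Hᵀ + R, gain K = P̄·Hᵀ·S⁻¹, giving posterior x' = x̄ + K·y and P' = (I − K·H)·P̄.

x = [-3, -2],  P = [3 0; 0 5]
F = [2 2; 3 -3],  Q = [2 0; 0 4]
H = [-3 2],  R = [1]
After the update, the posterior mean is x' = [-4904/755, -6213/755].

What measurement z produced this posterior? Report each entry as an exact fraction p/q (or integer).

z = [3]

x̄ = F·x = [-10, -3]
P̄ = F·P·Fᵀ + Q = [34 -12; -12 76]
S = H·P̄·Hᵀ + R = [755]
K = P̄·Hᵀ·S⁻¹ = [-126/755; 188/755]
x' − x̄ = [2646/755, -3948/755] = K·y
y = (KᵀK)⁻¹·Kᵀ·(x' − x̄) = [-21]
z = y + H·x̄ = [-21] + [24] = [3]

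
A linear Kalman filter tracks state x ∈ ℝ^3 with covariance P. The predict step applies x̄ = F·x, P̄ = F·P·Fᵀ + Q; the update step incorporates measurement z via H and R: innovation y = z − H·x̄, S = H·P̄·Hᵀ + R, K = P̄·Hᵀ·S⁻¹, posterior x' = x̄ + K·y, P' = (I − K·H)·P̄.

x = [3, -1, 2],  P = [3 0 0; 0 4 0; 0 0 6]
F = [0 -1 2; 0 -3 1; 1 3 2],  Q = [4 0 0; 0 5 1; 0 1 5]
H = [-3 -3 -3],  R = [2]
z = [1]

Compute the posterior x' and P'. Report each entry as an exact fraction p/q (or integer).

x̄ = F·x = [5, 5, 4]
P̄ = F·P·Fᵀ + Q = [32 24 12; 24 47 -23; 12 -23 68]
y = z − H·x̄ = [43]
S = H·P̄·Hᵀ + R = [1559]
K = P̄·Hᵀ·S⁻¹ = [-204/1559; -144/1559; -171/1559]
x' = x̄ + K·y = [-977/1559, 1603/1559, -1117/1559]
P' = (I − K·H)·P̄ = [8272/1559 8040/1559 -16176/1559; 8040/1559 52537/1559 -60481/1559; -16176/1559 -60481/1559 76771/1559]

x' = [-977/1559, 1603/1559, -1117/1559]
P' = [8272/1559 8040/1559 -16176/1559; 8040/1559 52537/1559 -60481/1559; -16176/1559 -60481/1559 76771/1559]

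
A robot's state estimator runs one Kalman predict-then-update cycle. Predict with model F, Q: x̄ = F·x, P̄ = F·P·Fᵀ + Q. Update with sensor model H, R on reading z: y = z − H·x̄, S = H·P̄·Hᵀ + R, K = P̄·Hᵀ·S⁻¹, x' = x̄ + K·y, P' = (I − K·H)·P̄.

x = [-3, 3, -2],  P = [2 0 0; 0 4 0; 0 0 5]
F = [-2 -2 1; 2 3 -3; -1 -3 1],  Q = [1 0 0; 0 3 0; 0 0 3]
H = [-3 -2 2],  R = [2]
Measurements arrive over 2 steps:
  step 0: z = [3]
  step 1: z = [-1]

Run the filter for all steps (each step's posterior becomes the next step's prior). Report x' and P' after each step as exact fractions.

step 0: x̄ = F·x = [-2, 9, -8]
step 0: P̄ = F·P·Fᵀ + Q = [30 -47 33; -47 92 -55; 33 -55 46]
step 0: y = z − H·x̄ = [31]
step 0: S = H·P̄·Hᵀ + R = [304]
step 0: K = P̄·Hᵀ·S⁻¹ = [35/152; -153/304; 103/304]
step 0: x' = x̄ + K·y = [781/152, -2007/304, 761/304]
step 0: P' = (I − K·H)·P̄ = [1055/76 -1789/152 1411/152; -1789/152 4559/304 -961/304; 1411/152 -961/304 3375/304]
step 1: x̄ = F·x = [1651/304, -1295/76, 1305/76]
step 1: P̄ = F·P·Fᵀ + Q = [2727/304 -1163/76 1721/76; -1163/76 1856/19 -1551/19; 1721/76 -1551/19 1762/19]
step 1: y = z − H·x̄ = [-16151/304]
step 1: S = H·P̄·Hᵀ + R = [316799/304]
step 1: K = P̄·Hᵀ·S⁻¹ = [14891/316799; -95068/316799; 85364/316799]
step 1: x' = x̄ + K·y = [929377/316799, -347288/316799, 904529/316799]
step 1: P' = (I − K·H)·P̄ = [2112398/316799 -191090/316799 2992398/316799; -191090/316799 1216245/316799 834542/316799; 2992398/316799 834542/316799 5408503/316799]

step 0: x' = [781/152, -2007/304, 761/304], P' = [1055/76 -1789/152 1411/152; -1789/152 4559/304 -961/304; 1411/152 -961/304 3375/304]
step 1: x' = [929377/316799, -347288/316799, 904529/316799], P' = [2112398/316799 -191090/316799 2992398/316799; -191090/316799 1216245/316799 834542/316799; 2992398/316799 834542/316799 5408503/316799]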